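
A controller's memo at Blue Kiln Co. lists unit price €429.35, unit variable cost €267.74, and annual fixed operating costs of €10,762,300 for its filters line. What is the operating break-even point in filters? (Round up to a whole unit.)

Contribution margin per unit = €429.35 − €267.74 = €161.61.
Break-even Q = €10,762,300 / €161.61 = 66,594.27 → 66,595 filters.

66,595 filters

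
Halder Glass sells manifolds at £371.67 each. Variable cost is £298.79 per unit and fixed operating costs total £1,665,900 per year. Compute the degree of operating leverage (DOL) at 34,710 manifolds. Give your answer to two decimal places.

At 34,710 units, contribution = 34,710 × £72.88 = £2,529,664.80.
Subtracting fixed costs: EBIT = £2,529,664.80 − £1,665,900 = £863,764.80.
Degree of operating leverage = £2,529,664.80 / £863,764.80 = 2.9287.

2.93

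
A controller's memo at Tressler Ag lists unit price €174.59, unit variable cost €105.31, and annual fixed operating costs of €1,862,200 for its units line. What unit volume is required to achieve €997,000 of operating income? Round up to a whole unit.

41,271 units

Unit CM = price − variable cost = €174.59 − €105.31 = €69.28.
Units = (FC + target) / CM = (€1,862,200 + €997,000) / €69.28 = 41,270.21, so 41,271 units.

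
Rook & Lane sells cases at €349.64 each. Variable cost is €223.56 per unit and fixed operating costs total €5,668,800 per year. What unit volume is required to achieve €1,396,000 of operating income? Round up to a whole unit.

Contribution margin per unit = €349.64 − €223.56 = €126.08.
Need Q such that Q × €126.08 − €5,668,800 = €1,396,000, i.e. Q = €7,064,800 / €126.08 = 56,034.26 → 56,035.

56,035 cases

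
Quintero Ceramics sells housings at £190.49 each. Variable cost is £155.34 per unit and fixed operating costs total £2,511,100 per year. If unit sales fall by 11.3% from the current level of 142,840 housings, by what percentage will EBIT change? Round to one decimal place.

-22.6%

Total contribution margin = 142,840 × £35.15 = £5,020,826.00.
Subtracting fixed costs: EBIT = £5,020,826.00 − £2,511,100 = £2,509,726.00.
So DOL = total CM / EBIT = £5,020,826.00 / £2,509,726.00 = 2.0005.
Operating income changes by 2.0005 × -11.3% = -22.6%.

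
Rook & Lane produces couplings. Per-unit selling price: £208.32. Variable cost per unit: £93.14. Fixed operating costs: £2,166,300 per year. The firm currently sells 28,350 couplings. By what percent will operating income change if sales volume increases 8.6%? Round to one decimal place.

+25.6%

Total contribution margin = 28,350 × £115.18 = £3,265,353.00.
Operating income = contribution − fixed costs = £3,265,353.00 − £2,166,300 = £1,099,053.00.
DOL = contribution ÷ EBIT = £3,265,353.00 ÷ £1,099,053.00 = 2.9711.
%ΔEBIT = DOL × %ΔSales = 2.9711 × +8.6% = +25.6%.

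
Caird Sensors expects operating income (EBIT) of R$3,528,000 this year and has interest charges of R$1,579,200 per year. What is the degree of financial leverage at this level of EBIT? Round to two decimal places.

1.81

Interest = R$1,579,200.00.
DFL = EBIT ÷ (EBIT − I) = R$3,528,000 ÷ (R$3,528,000 − R$1,579,200.00) = R$3,528,000 ÷ R$1,948,800.00 = 1.8103.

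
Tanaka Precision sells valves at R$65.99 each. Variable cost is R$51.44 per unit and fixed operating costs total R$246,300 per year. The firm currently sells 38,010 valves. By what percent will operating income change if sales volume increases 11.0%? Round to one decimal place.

+19.8%

At 38,010 units, contribution = 38,010 × R$14.55 = R$553,045.50.
Subtracting fixed costs: EBIT = R$553,045.50 − R$246,300 = R$306,745.50.
DOL = contribution ÷ EBIT = R$553,045.50 ÷ R$306,745.50 = 1.8029.
So EBIT moves 1.8029 × (+11.0%) = +19.8%.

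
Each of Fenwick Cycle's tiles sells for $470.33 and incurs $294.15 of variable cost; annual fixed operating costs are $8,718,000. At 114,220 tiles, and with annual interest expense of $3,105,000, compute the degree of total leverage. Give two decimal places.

At 114,220 units, contribution = 114,220 × $176.18 = $20,123,279.60.
EBIT = $20,123,279.60 − $8,718,000 = $11,405,279.60. Interest = $3,105,000.00, so EBIT − I = $8,300,279.60.
Degree of total leverage = total CM / (EBIT − interest) = $20,123,279.60 / $8,300,279.60 = 2.4244.

2.42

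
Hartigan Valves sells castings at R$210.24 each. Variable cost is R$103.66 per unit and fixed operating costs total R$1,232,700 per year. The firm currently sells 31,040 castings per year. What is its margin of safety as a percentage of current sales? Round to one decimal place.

62.7%

Each unit contributes R$210.24 − R$103.66 = R$106.58. Break-even units = R$1,232,700 ÷ R$106.58 = 11,565.96; break-even revenue = 11,565.96 × R$210.24 = R$2,431,627.40.
Current sales = 31,040 × R$210.24 = R$6,525,849.60.
Margin of safety = (R$6,525,849.60 − R$2,431,627.40) ÷ R$6,525,849.60 = 62.7%.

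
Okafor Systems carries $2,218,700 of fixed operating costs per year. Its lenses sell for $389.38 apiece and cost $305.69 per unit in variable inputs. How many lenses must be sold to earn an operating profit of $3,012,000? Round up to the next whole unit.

Each unit contributes $389.38 − $305.69 = $83.69.
Required volume = (fixed costs + target profit) ÷ CM = ($2,218,700 + $3,012,000) ÷ $83.69 = 62,500.90, so 62,501 lenses.

62,501 lenses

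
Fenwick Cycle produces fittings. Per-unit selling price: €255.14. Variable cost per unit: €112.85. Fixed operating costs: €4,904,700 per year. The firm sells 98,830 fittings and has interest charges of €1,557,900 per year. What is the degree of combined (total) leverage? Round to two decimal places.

Total contribution margin = 98,830 × €142.29 = €14,062,520.70.
Operating income = contribution − fixed costs = €14,062,520.70 − €4,904,700 = €9,157,820.70. Interest = €1,557,900.00.
DOL = €14,062,520.70 ÷ €9,157,820.70 = 1.5356; DFL = €9,157,820.70 ÷ €7,599,920.70 = 1.2050.
DCL = DOL × DFL = 1.5356 × 1.2050 = 1.8504.

1.85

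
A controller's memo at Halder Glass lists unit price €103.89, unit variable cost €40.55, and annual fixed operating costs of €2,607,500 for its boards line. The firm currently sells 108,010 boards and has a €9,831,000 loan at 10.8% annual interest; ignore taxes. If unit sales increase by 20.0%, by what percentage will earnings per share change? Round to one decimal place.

Contribution at this volume is 108,010 × €63.34 = €6,841,353.40.
Subtracting fixed costs: EBIT = €6,841,353.40 − €2,607,500 = €4,233,853.40.
Interest = €1,061,748.00, so EBIT − I = €3,172,105.40.
Degree of combined leverage = contribution ÷ (EBIT − I) = €6,841,353.40 ÷ €3,172,105.40 = 2.1567.
EPS therefore changes by 2.1567 × (+20.0%) = +43.1%.

+43.1%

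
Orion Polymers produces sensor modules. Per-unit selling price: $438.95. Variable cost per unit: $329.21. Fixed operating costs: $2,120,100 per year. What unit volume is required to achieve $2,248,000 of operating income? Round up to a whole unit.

39,805 sensor modules

Each unit contributes $438.95 − $329.21 = $109.74.
Need Q such that Q × $109.74 − $2,120,100 = $2,248,000, i.e. Q = $4,368,100 / $109.74 = 39,804.08 → 39,805.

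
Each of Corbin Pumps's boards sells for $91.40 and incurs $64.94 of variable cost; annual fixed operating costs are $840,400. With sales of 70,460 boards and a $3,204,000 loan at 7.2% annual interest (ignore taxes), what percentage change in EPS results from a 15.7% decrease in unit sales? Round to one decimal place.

Total contribution margin = 70,460 × $26.46 = $1,864,371.60.
EBIT = $1,864,371.60 − $840,400 = $1,023,971.60.
Interest = $230,688.00, so EBIT − I = $793,283.60.
Degree of combined leverage = contribution ÷ (EBIT − I) = $1,864,371.60 ÷ $793,283.60 = 2.3502.
%ΔEPS = DCL × %ΔSales = 2.3502 × -15.7% = -36.9%.

-36.9%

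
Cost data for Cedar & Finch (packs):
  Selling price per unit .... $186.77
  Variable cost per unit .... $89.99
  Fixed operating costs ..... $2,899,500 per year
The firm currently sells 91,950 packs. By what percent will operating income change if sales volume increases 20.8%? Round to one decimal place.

+30.9%

At 91,950 units, contribution = 91,950 × $96.78 = $8,898,921.00.
Operating income = contribution − fixed costs = $8,898,921.00 − $2,899,500 = $5,999,421.00.
Degree of operating leverage = $8,898,921.00 / $5,999,421.00 = 1.4833.
So EBIT moves 1.4833 × (+20.8%) = +30.9%.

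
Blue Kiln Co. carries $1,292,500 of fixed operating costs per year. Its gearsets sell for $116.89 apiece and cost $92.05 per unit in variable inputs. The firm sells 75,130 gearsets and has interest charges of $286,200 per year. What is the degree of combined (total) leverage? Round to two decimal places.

6.49

Contribution at this volume is 75,130 × $24.84 = $1,866,229.20.
EBIT = $1,866,229.20 − $1,292,500 = $573,729.20. Interest = $286,200.00, so EBIT − I = $287,529.20.
DCL = contribution ÷ (EBIT − I) = $1,866,229.20 ÷ $287,529.20 = 6.4906.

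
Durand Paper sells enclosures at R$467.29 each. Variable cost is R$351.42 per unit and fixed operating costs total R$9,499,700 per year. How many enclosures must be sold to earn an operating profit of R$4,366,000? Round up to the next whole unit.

119,667 enclosures

Contribution margin per unit = R$467.29 − R$351.42 = R$115.87.
Need Q such that Q × R$115.87 − R$9,499,700 = R$4,366,000, i.e. Q = R$13,865,700 / R$115.87 = 119,666.01 → 119,667.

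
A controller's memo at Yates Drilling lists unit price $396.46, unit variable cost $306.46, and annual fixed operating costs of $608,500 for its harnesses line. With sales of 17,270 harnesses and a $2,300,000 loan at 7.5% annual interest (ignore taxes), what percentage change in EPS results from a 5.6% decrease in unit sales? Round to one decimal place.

At 17,270 units, contribution = 17,270 × $90.00 = $1,554,300.00.
Operating income = contribution − fixed costs = $1,554,300.00 − $608,500 = $945,800.00.
After interest of $172,500.00, pre-tax earnings = $773,300.00.
Degree of combined leverage = contribution ÷ (EBIT − I) = $1,554,300.00 ÷ $773,300.00 = 2.0100.
EPS therefore changes by 2.0100 × (-5.6%) = -11.3%.

-11.3%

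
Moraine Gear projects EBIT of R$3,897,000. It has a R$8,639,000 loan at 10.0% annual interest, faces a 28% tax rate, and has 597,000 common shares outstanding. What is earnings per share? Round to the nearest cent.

Interest = R$863,900.00, so EBT = R$3,897,000 − R$863,900.00 = R$3,033,100.00.
Net income = R$3,033,100.00 × (1 − 0.28) = R$2,183,832.00.
EPS = R$2,183,832.00 ÷ 597,000 = R$3.66.

R$3.66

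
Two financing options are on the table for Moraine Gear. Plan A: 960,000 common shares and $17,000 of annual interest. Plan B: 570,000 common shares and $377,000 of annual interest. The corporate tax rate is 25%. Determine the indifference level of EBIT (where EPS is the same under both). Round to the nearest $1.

Set EPS_A = EPS_B: (EBIT − $17,000)(1 − 0.25) ÷ 960,000 = (EBIT − $377,000)(1 − 0.25) ÷ 570,000.
The (1 − t) factor cancels: (EBIT − 17,000) × 570,000 = (EBIT − 377,000) × 960,000.
Solving, EBIT = (377,000·960,000 − 17,000·570,000) / (960,000 − 570,000) = 352,230,000,000 / 390,000 = 903,153.85.

$903,154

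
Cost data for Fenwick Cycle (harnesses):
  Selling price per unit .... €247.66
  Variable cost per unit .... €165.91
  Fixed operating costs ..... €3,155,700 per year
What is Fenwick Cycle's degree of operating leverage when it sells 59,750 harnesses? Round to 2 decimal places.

2.83

At 59,750 units, contribution = 59,750 × €81.75 = €4,884,562.50.
EBIT = €4,884,562.50 − €3,155,700 = €1,728,862.50.
So DOL = total CM / EBIT = €4,884,562.50 / €1,728,862.50 = 2.8253.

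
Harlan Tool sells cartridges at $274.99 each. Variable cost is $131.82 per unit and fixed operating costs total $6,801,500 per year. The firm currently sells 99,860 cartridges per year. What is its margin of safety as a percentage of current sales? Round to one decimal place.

52.4%

Contribution margin per unit = $274.99 − $131.82 = $143.17. Break-even units = $6,801,500 ÷ $143.17 = 47,506.46; break-even revenue = 47,506.46 × $274.99 = $13,063,801.67.
Current sales = 99,860 × $274.99 = $27,460,501.40.
Margin of safety = ($27,460,501.40 − $13,063,801.67) ÷ $27,460,501.40 = 52.4%.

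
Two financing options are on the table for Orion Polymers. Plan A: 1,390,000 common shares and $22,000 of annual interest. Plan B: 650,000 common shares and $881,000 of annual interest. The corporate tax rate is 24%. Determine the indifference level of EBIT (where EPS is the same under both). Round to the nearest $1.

At indifference, (EBIT − 22,000)(1 − t)/1,390,000 = (EBIT − 881,000)(1 − t)/650,000.
Cancelling (1 − t) and cross-multiplying: 650,000·(EBIT − 22,000) = 1,390,000·(EBIT − 881,000).
Solving, EBIT = (881,000·1,390,000 − 22,000·650,000) / (1,390,000 − 650,000) = 1,210,290,000,000 / 740,000 = 1,635,527.03.

$1,635,527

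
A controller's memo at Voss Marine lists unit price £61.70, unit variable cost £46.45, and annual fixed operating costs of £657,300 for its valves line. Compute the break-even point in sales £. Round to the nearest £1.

CM per unit = £61.70 − £46.45 = £15.25; CM ratio = £15.25 / £61.70 = 0.2472.
Break-even sales = FC ÷ CM ratio = £657,300 × £61.70 / £15.25 = £2,659,371.

£2,659,371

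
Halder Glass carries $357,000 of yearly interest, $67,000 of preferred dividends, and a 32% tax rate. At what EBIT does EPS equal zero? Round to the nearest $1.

$455,529

Grossing the preferred dividend up to pre-tax terms: $67,000 / (1 − 0.32) = $98,529.41.
Financial break-even EBIT = interest + D_p ÷ (1 − t) = $357,000 + $98,529.41 = $455,529.41.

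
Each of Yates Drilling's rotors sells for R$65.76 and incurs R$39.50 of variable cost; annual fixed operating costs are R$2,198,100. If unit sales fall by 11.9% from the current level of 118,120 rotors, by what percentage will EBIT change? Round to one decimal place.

Total contribution margin = 118,120 × R$26.26 = R$3,101,831.20.
Subtracting fixed costs: EBIT = R$3,101,831.20 − R$2,198,100 = R$903,731.20.
So DOL = total CM / EBIT = R$3,101,831.20 / R$903,731.20 = 3.4322.
Operating income changes by 3.4322 × -11.9% = -40.8%.

-40.8%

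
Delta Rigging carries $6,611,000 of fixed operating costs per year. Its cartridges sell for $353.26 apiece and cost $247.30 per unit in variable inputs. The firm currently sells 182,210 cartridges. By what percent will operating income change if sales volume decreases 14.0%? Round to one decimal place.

Contribution at this volume is 182,210 × $105.96 = $19,306,971.60.
EBIT = $19,306,971.60 − $6,611,000 = $12,695,971.60.
So DOL = total CM / EBIT = $19,306,971.60 / $12,695,971.60 = 1.5207.
So EBIT moves 1.5207 × (-14.0%) = -21.3%.

-21.3%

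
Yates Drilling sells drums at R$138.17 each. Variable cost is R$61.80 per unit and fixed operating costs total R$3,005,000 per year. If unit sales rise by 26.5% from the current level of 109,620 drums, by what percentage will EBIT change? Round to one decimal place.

Contribution at this volume is 109,620 × R$76.37 = R$8,371,679.40.
Operating income = contribution − fixed costs = R$8,371,679.40 − R$3,005,000 = R$5,366,679.40.
So DOL = total CM / EBIT = R$8,371,679.40 / R$5,366,679.40 = 1.5599.
Operating income changes by 1.5599 × +26.5% = +41.3%.

+41.3%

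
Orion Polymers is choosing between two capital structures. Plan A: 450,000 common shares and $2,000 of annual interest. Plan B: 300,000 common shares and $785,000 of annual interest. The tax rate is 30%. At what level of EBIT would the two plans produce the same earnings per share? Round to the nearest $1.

At indifference, (EBIT − 2,000)(1 − t)/450,000 = (EBIT − 785,000)(1 − t)/300,000.
The (1 − t) factor cancels: (EBIT − 2,000) × 300,000 = (EBIT − 785,000) × 450,000.
Solving, EBIT = (785,000·450,000 − 2,000·300,000) / (450,000 − 300,000) = 352,650,000,000 / 150,000 = 2,351,000.00.

$2,351,000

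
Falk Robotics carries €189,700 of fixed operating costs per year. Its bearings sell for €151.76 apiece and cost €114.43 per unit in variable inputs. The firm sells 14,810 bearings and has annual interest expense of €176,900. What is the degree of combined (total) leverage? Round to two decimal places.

2.97

Contribution at this volume is 14,810 × €37.33 = €552,857.30.
Subtracting fixed costs: EBIT = €552,857.30 − €189,700 = €363,157.30. Interest = €176,900.00.
DOL = €552,857.30 ÷ €363,157.30 = 1.5224; DFL = €363,157.30 ÷ €186,257.30 = 1.9498.
DCL = DOL × DFL = 1.5224 × 1.9498 = 2.9684.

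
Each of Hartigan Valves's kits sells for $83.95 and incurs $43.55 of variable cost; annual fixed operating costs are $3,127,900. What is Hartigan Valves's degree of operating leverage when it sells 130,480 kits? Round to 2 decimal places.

At 130,480 units, contribution = 130,480 × $40.40 = $5,271,392.00.
EBIT = $5,271,392.00 − $3,127,900 = $2,143,492.00.
Degree of operating leverage = $5,271,392.00 / $2,143,492.00 = 2.4593.

2.46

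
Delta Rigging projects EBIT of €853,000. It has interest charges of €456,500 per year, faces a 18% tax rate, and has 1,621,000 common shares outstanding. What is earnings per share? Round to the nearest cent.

€0.20

Interest = €456,500.00, so EBT = €853,000 − €456,500.00 = €396,500.00.
Net income = €396,500.00 × (1 − 0.18) = €325,130.00.
EPS = €325,130.00 ÷ 1,621,000 = €0.20.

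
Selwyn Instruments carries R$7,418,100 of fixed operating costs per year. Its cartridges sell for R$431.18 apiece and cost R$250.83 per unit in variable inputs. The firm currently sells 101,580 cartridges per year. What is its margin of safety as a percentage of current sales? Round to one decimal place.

59.5%

Contribution margin per unit = R$431.18 − R$250.83 = R$180.35. Break-even units = R$7,418,100 ÷ R$180.35 = 41,131.69; break-even revenue = 41,131.69 × R$431.18 = R$17,735,161.40.
Current sales = 101,580 × R$431.18 = R$43,799,264.40.
Margin of safety = (R$43,799,264.40 − R$17,735,161.40) ÷ R$43,799,264.40 = 59.5%.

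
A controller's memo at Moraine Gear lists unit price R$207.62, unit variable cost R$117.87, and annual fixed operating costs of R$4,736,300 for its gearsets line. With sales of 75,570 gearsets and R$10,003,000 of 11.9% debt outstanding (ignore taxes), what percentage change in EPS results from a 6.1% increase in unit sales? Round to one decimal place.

+48.3%

Total contribution margin = 75,570 × R$89.75 = R$6,782,407.50.
EBIT = R$6,782,407.50 − R$4,736,300 = R$2,046,107.50.
Interest = R$1,190,357.00, so EBIT − I = R$855,750.50.
Degree of combined leverage = contribution ÷ (EBIT − I) = R$6,782,407.50 ÷ R$855,750.50 = 7.9257.
EPS therefore changes by 7.9257 × (+6.1%) = +48.3%.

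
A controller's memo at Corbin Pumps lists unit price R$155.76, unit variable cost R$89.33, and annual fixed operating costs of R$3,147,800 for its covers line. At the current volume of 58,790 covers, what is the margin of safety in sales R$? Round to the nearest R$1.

R$1,776,409

Each unit contributes R$155.76 − R$89.33 = R$66.43. Break-even units = R$3,147,800 ÷ R$66.43 = 47,385.22; break-even revenue = 47,385.22 × R$155.76 = R$7,380,721.48.
Current sales = 58,790 × R$155.76 = R$9,157,130.40.
Margin of safety = R$9,157,130.40 − R$7,380,721.48 = R$1,776,409.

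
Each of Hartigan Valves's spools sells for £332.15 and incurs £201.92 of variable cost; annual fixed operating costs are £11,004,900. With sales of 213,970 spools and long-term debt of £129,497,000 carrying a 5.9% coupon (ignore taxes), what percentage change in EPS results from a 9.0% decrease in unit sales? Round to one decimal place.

-27.2%

Total contribution margin = 213,970 × £130.23 = £27,865,313.10.
Operating income = contribution − fixed costs = £27,865,313.10 − £11,004,900 = £16,860,413.10.
After interest of £7,640,323.00, pre-tax earnings = £9,220,090.10.
Degree of combined leverage = contribution ÷ (EBIT − I) = £27,865,313.10 ÷ £9,220,090.10 = 3.0222.
EPS therefore changes by 3.0222 × (-9.0%) = -27.2%.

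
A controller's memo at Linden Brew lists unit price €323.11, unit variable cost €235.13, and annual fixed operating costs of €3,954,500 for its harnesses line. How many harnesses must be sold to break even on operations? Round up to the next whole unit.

Each unit contributes €323.11 − €235.13 = €87.98.
Break-even volume = fixed costs ÷ CM per unit = €3,954,500 ÷ €87.98 = 44,947.72, so 44,948 harnesses.

44,948 harnesses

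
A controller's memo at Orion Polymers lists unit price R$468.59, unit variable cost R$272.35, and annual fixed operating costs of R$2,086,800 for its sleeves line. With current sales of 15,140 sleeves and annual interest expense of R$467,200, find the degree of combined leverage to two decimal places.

7.12

Contribution at this volume is 15,140 × R$196.24 = R$2,971,073.60.
Operating income = contribution − fixed costs = R$2,971,073.60 − R$2,086,800 = R$884,273.60. Interest = R$467,200.00, so EBIT − I = R$417,073.60.
DCL = contribution ÷ (EBIT − I) = R$2,971,073.60 ÷ R$417,073.60 = 7.1236.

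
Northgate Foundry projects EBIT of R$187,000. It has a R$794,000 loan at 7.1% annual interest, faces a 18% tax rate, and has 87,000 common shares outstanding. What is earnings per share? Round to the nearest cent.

Interest = R$56,374.00, so EBT = R$187,000 − R$56,374.00 = R$130,626.00.
Net income = R$130,626.00 × (1 − 0.18) = R$107,113.32.
Per share: R$107,113.32 / 87,000 shares = R$1.23.

R$1.23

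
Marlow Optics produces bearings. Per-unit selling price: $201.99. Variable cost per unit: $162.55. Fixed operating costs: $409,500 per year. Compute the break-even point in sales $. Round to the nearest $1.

$2,097,234

Contribution margin per unit = $201.99 − $162.55 = $39.44, a CM ratio of $39.44 ÷ $201.99 = 0.1953.
Break-even revenue = fixed costs × price ÷ CM = $409,500 × $201.99 ÷ $39.44 = $2,097,234.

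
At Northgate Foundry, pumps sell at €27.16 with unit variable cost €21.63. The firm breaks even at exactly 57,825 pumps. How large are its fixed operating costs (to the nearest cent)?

Contribution margin per unit = €27.16 − €21.63 = €5.53.
Fixed costs = break-even units × CM = 57,825 × €5.53 = €319,772.25.

€319,772.25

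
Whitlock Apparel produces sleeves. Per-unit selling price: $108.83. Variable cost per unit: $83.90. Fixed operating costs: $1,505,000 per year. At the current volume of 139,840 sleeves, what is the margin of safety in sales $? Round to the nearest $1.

$8,648,825

Each unit contributes $108.83 − $83.90 = $24.93. Break-even units = $1,505,000 ÷ $24.93 = 60,369.03; break-even revenue = 60,369.03 × $108.83 = $6,569,961.89.
Actual sales revenue = 139,840 × $108.83 = $15,218,787.20.
Margin of safety = $15,218,787.20 − $6,569,961.89 = $8,648,825.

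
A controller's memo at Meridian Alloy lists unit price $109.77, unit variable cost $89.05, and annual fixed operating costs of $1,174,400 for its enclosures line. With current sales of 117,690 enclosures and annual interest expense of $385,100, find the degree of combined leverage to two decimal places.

2.77

Total contribution margin = 117,690 × $20.72 = $2,438,536.80.
EBIT = $2,438,536.80 − $1,174,400 = $1,264,136.80. Interest = $385,100.00, so EBIT − I = $879,036.80.
Degree of total leverage = total CM / (EBIT − interest) = $2,438,536.80 / $879,036.80 = 2.7741.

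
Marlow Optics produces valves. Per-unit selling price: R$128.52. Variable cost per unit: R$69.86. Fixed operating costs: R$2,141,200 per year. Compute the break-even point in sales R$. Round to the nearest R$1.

R$4,691,221

Contribution margin per unit = R$128.52 − R$69.86 = R$58.66, a CM ratio of R$58.66 ÷ R$128.52 = 0.4564.
Break-even sales = FC ÷ CM ratio = R$2,141,200 × R$128.52 / R$58.66 = R$4,691,221.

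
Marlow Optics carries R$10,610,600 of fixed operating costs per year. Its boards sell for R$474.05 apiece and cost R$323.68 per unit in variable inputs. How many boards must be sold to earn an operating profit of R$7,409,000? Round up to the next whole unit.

Each unit contributes R$474.05 − R$323.68 = R$150.37.
Need Q such that Q × R$150.37 − R$10,610,600 = R$7,409,000, i.e. Q = R$18,019,600 / R$150.37 = 119,835.07 → 119,836.

119,836 boards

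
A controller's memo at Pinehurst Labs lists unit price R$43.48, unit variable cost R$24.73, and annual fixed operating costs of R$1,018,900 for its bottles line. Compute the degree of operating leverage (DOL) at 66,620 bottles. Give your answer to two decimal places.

Contribution at this volume is 66,620 × R$18.75 = R$1,249,125.00.
Operating income = contribution − fixed costs = R$1,249,125.00 − R$1,018,900 = R$230,225.00.
DOL = contribution ÷ EBIT = R$1,249,125.00 ÷ R$230,225.00 = 5.4257.

5.43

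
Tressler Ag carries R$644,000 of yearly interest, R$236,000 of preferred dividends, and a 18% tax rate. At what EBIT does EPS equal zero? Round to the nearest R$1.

Preferred dividends are paid after tax, so their pre-tax equivalent is R$236,000 ÷ (1 − 0.18) = R$287,804.88.
EPS = 0 when EBIT covers interest plus the pre-tax preferred burden: R$644,000 + R$287,804.88 = R$931,804.88.

R$931,805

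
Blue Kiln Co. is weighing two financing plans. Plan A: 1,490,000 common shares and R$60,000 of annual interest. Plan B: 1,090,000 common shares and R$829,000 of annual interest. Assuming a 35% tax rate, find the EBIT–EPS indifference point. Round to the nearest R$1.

Set EPS_A = EPS_B: (EBIT − R$60,000)(1 − 0.35) ÷ 1,490,000 = (EBIT − R$829,000)(1 − 0.35) ÷ 1,090,000.
The (1 − t) factor cancels: (EBIT − 60,000) × 1,090,000 = (EBIT − 829,000) × 1,490,000.
Solving, EBIT = (829,000·1,490,000 − 60,000·1,090,000) / (1,490,000 − 1,090,000) = 1,169,810,000,000 / 400,000 = 2,924,525.00.

R$2,924,525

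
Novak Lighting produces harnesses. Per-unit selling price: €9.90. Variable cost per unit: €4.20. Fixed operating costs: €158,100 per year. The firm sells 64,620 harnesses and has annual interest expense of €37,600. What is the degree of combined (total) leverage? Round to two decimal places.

2.13

Contribution at this volume is 64,620 × €5.70 = €368,334.00.
EBIT = €368,334.00 − €158,100 = €210,234.00. Interest = €37,600.00.
DOL = €368,334.00 ÷ €210,234.00 = 1.7520; DFL = €210,234.00 ÷ €172,634.00 = 1.2178.
Combined leverage = 1.7520 × 1.2178 = 2.1336.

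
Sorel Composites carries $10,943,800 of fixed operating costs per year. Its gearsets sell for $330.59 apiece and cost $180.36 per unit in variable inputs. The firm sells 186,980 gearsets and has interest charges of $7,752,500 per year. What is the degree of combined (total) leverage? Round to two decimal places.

At 186,980 units, contribution = 186,980 × $150.23 = $28,090,005.40.
EBIT = $28,090,005.40 − $10,943,800 = $17,146,205.40. Interest = $7,752,500.00.
DOL = $28,090,005.40 ÷ $17,146,205.40 = 1.6383; DFL = $17,146,205.40 ÷ $9,393,705.40 = 1.8253.
Combined leverage = 1.6383 × 1.8253 = 2.9904.

2.99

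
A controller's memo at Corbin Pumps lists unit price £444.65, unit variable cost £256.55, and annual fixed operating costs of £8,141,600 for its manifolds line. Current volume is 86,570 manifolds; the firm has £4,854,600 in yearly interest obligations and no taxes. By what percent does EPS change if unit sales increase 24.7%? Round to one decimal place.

Total contribution margin = 86,570 × £188.10 = £16,283,817.00.
Subtracting fixed costs: EBIT = £16,283,817.00 − £8,141,600 = £8,142,217.00.
Interest = £4,854,600.00, so EBIT − I = £3,287,617.00.
DCL = total CM / (EBIT − I) = £16,283,817.00 / £3,287,617.00 = 4.9531.
%ΔEPS = DCL × %ΔSales = 4.9531 × +24.7% = +122.3%.

+122.3%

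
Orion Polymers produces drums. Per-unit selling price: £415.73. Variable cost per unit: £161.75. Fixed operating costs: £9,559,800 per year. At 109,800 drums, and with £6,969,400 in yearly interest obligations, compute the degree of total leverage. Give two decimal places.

2.46

At 109,800 units, contribution = 109,800 × £253.98 = £27,887,004.00.
Operating income = contribution − fixed costs = £27,887,004.00 − £9,559,800 = £18,327,204.00. Interest = £6,969,400.00, so EBIT − I = £11,357,804.00.
DCL = contribution ÷ (EBIT − I) = £27,887,004.00 ÷ £11,357,804.00 = 2.4553.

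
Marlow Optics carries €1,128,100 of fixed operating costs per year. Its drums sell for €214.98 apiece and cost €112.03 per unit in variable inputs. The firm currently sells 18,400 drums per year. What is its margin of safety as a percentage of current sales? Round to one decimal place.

40.4%

Each unit contributes €214.98 − €112.03 = €102.95. Break-even units = €1,128,100 ÷ €102.95 = 10,957.75; break-even revenue = 10,957.75 × €214.98 = €2,355,696.34.
Actual sales revenue = 18,400 × €214.98 = €3,955,632.00.
Margin of safety = (€3,955,632.00 − €2,355,696.34) ÷ €3,955,632.00 = 40.4%.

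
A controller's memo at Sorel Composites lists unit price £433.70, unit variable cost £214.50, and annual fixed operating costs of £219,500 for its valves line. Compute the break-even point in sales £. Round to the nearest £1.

£434,294

CM per unit = £433.70 − £214.50 = £219.20; CM ratio = £219.20 / £433.70 = 0.5054.
Break-even revenue = fixed costs × price ÷ CM = £219,500 × £433.70 ÷ £219.20 = £434,294.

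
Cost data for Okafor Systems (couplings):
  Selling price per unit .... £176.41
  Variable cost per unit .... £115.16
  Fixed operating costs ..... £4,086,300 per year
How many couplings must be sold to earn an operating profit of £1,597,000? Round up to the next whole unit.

Contribution margin per unit = £176.41 − £115.16 = £61.25.
Need Q such that Q × £61.25 − £4,086,300 = £1,597,000, i.e. Q = £5,683,300 / £61.25 = 92,788.57 → 92,789.

92,789 couplings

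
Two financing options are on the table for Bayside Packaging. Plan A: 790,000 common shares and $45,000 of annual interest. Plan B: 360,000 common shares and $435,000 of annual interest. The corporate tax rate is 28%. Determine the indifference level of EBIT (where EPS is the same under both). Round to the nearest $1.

$761,512

At indifference, (EBIT − 45,000)(1 − t)/790,000 = (EBIT − 435,000)(1 − t)/360,000.
The (1 − t) factor cancels: (EBIT − 45,000) × 360,000 = (EBIT − 435,000) × 790,000.
Solving, EBIT = (435,000·790,000 − 45,000·360,000) / (790,000 − 360,000) = 327,450,000,000 / 430,000 = 761,511.63.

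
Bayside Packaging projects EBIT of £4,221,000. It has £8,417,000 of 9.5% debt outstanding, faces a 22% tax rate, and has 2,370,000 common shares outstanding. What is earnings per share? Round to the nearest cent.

£1.13

Pre-tax income = £4,221,000 − £799,615.00 = £3,421,385.00.
Net income = £3,421,385.00 × (1 − 0.22) = £2,668,680.30.
EPS = £2,668,680.30 ÷ 2,370,000 = £1.13.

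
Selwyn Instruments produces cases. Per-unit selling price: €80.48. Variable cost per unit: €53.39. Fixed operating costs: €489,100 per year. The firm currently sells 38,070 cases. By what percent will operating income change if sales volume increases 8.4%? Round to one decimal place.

+16.0%

At 38,070 units, contribution = 38,070 × €27.09 = €1,031,316.30.
EBIT = €1,031,316.30 − €489,100 = €542,216.30.
DOL = contribution ÷ EBIT = €1,031,316.30 ÷ €542,216.30 = 1.9020.
Operating income changes by 1.9020 × +8.4% = +16.0%.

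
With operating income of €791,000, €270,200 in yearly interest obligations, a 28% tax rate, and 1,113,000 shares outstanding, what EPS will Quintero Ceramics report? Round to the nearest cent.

€0.34

Interest = €270,200.00, so EBT = €791,000 − €270,200.00 = €520,800.00.
After tax at 28%: net income = €520,800.00 × 0.72 = €374,976.00.
Per share: €374,976.00 / 1,113,000 shares = €0.34.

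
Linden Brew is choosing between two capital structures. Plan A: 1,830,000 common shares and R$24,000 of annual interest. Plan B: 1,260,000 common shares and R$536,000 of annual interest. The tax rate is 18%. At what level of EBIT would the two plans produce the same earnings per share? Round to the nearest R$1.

R$1,667,789

Set EPS_A = EPS_B: (EBIT − R$24,000)(1 − 0.18) ÷ 1,830,000 = (EBIT − R$536,000)(1 − 0.18) ÷ 1,260,000.
Cancelling (1 − t) and cross-multiplying: 1,260,000·(EBIT − 24,000) = 1,830,000·(EBIT − 536,000).
EBIT × (1,830,000 − 1,260,000) = 536,000 × 1,830,000 − 24,000 × 1,260,000 = 950,640,000,000, so EBIT = 950,640,000,000 ÷ 570,000 = 1,667,789.47.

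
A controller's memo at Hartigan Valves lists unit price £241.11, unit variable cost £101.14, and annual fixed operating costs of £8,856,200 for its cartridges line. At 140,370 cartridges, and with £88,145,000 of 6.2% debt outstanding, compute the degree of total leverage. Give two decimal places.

Contribution at this volume is 140,370 × £139.97 = £19,647,588.90.
Subtracting fixed costs: EBIT = £19,647,588.90 − £8,856,200 = £10,791,388.90. Interest = £5,464,990.00, so EBIT − I = £5,326,398.90.
DCL = contribution ÷ (EBIT − I) = £19,647,588.90 ÷ £5,326,398.90 = 3.6887.

3.69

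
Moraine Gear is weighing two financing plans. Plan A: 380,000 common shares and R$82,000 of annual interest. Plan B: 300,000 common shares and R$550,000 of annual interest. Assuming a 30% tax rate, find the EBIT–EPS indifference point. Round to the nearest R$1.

R$2,305,000

Set EPS_A = EPS_B: (EBIT − R$82,000)(1 − 0.30) ÷ 380,000 = (EBIT − R$550,000)(1 − 0.30) ÷ 300,000.
The (1 − t) factor cancels: (EBIT − 82,000) × 300,000 = (EBIT − 550,000) × 380,000.
Solving, EBIT = (550,000·380,000 − 82,000·300,000) / (380,000 − 300,000) = 184,400,000,000 / 80,000 = 2,305,000.00.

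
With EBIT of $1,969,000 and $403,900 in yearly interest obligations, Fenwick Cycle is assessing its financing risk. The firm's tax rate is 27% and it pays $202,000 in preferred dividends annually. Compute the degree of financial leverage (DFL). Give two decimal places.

1.53

Interest = $403,900.00.
Pre-tax preferred-dividend burden = $202,000 ÷ (1 − 0.27) = $276,712.33.
DFL = EBIT ÷ [EBIT − I − D_p/(1−t)] = $1,969,000 ÷ [$1,969,000 − $403,900.00 − $276,712.33] = $1,969,000 ÷ $1,288,387.67 = 1.5283.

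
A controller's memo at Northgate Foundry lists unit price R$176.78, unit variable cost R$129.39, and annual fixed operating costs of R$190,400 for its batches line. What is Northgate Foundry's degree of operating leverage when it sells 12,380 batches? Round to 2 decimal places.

1.48

At 12,380 units, contribution = 12,380 × R$47.39 = R$586,688.20.
EBIT = R$586,688.20 − R$190,400 = R$396,288.20.
DOL = contribution ÷ EBIT = R$586,688.20 ÷ R$396,288.20 = 1.4805.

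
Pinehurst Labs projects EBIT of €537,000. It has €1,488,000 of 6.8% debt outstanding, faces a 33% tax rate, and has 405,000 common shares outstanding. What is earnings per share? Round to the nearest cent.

Interest = €101,184.00, so EBT = €537,000 − €101,184.00 = €435,816.00.
After tax at 33%: net income = €435,816.00 × 0.67 = €291,996.72.
EPS = €291,996.72 ÷ 405,000 = €0.72.

€0.72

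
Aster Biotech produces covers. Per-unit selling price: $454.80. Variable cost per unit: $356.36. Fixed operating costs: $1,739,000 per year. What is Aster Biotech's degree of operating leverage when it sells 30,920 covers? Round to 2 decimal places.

2.33

Contribution at this volume is 30,920 × $98.44 = $3,043,764.80.
EBIT = $3,043,764.80 − $1,739,000 = $1,304,764.80.
So DOL = total CM / EBIT = $3,043,764.80 / $1,304,764.80 = 2.3328.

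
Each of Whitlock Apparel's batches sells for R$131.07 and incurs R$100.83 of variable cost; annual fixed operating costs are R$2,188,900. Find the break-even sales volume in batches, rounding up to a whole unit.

Each unit contributes R$131.07 − R$100.83 = R$30.24.
Break-even Q = R$2,188,900 / R$30.24 = 72,384.26 → 72,385 batches.

72,385 batches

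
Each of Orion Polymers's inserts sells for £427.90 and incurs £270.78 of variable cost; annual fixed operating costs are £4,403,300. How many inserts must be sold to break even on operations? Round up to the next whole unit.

28,026 inserts

Contribution margin per unit = £427.90 − £270.78 = £157.12.
Break-even Q = £4,403,300 / £157.12 = 28,025.08 → 28,026 inserts.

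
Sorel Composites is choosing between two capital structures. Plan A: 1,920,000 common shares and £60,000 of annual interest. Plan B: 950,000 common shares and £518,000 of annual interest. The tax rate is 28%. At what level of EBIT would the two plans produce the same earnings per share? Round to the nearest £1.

Set EPS_A = EPS_B: (EBIT − £60,000)(1 − 0.28) ÷ 1,920,000 = (EBIT − £518,000)(1 − 0.28) ÷ 950,000.
The (1 − t) factor cancels: (EBIT − 60,000) × 950,000 = (EBIT − 518,000) × 1,920,000.
EBIT × (1,920,000 − 950,000) = 518,000 × 1,920,000 − 60,000 × 950,000 = 937,560,000,000, so EBIT = 937,560,000,000 ÷ 970,000 = 966,556.70.

£966,557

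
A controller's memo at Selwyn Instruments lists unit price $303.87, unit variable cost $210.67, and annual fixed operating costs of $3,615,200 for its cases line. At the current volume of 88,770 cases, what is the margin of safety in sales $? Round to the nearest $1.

Contribution margin per unit = $303.87 − $210.67 = $93.20. Break-even units = $3,615,200 ÷ $93.20 = 38,789.70; break-even revenue = 38,789.70 × $303.87 = $11,787,026.01.
Current sales = 88,770 × $303.87 = $26,974,539.90.
Margin of safety = $26,974,539.90 − $11,787,026.01 = $15,187,514.

$15,187,514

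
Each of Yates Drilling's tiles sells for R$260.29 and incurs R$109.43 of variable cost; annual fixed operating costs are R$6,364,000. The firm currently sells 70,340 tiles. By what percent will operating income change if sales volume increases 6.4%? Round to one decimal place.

+16.0%

At 70,340 units, contribution = 70,340 × R$150.86 = R$10,611,492.40.
Operating income = contribution − fixed costs = R$10,611,492.40 − R$6,364,000 = R$4,247,492.40.
DOL = contribution ÷ EBIT = R$10,611,492.40 ÷ R$4,247,492.40 = 2.4983.
So EBIT moves 2.4983 × (+6.4%) = +16.0%.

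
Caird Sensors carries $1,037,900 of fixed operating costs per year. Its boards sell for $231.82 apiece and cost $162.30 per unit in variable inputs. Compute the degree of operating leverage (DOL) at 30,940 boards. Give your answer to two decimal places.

1.93

At 30,940 units, contribution = 30,940 × $69.52 = $2,150,948.80.
Subtracting fixed costs: EBIT = $2,150,948.80 − $1,037,900 = $1,113,048.80.
So DOL = total CM / EBIT = $2,150,948.80 / $1,113,048.80 = 1.9325.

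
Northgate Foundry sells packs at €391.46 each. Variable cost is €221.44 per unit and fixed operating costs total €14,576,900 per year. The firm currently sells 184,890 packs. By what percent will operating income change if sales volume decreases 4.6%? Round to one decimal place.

At 184,890 units, contribution = 184,890 × €170.02 = €31,434,997.80.
EBIT = €31,434,997.80 − €14,576,900 = €16,858,097.80.
DOL = contribution ÷ EBIT = €31,434,997.80 ÷ €16,858,097.80 = 1.8647.
Operating income changes by 1.8647 × -4.6% = -8.6%.

-8.6%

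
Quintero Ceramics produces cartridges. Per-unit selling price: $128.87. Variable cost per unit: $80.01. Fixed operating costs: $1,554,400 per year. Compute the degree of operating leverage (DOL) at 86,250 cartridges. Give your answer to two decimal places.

1.58

At 86,250 units, contribution = 86,250 × $48.86 = $4,214,175.00.
EBIT = $4,214,175.00 − $1,554,400 = $2,659,775.00.
So DOL = total CM / EBIT = $4,214,175.00 / $2,659,775.00 = 1.5844.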